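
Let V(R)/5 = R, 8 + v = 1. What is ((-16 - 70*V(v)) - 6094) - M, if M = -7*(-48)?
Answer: -3996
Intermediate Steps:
v = -7 (v = -8 + 1 = -7)
V(R) = 5*R
M = 336
((-16 - 70*V(v)) - 6094) - M = ((-16 - 350*(-7)) - 6094) - 1*336 = ((-16 - 70*(-35)) - 6094) - 336 = ((-16 + 2450) - 6094) - 336 = (2434 - 6094) - 336 = -3660 - 336 = -3996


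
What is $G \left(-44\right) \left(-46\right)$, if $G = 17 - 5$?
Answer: $24288$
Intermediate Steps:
$G = 12$
$G \left(-44\right) \left(-46\right) = 12 \left(-44\right) \left(-46\right) = \left(-528\right) \left(-46\right) = 24288$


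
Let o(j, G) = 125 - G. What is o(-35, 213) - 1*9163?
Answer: -9251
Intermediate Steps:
o(-35, 213) - 1*9163 = (125 - 1*213) - 1*9163 = (125 - 213) - 9163 = -88 - 9163 = -9251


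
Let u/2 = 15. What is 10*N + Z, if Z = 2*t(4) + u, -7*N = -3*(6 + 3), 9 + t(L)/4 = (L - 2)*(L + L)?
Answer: 872/7 ≈ 124.57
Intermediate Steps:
u = 30 (u = 2*15 = 30)
t(L) = -36 + 8*L*(-2 + L) (t(L) = -36 + 4*((L - 2)*(L + L)) = -36 + 4*((-2 + L)*(2*L)) = -36 + 4*(2*L*(-2 + L)) = -36 + 8*L*(-2 + L))
N = 27/7 (N = -(-3)*(6 + 3)/7 = -(-3)*9/7 = -1/7*(-27) = 27/7 ≈ 3.8571)
Z = 86 (Z = 2*(-36 - 16*4 + 8*4**2) + 30 = 2*(-36 - 64 + 8*16) + 30 = 2*(-36 - 64 + 128) + 30 = 2*28 + 30 = 56 + 30 = 86)
10*N + Z = 10*(27/7) + 86 = 270/7 + 86 = 872/7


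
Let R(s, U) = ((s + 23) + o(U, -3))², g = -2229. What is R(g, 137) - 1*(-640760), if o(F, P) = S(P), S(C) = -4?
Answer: 5524860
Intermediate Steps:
o(F, P) = -4
R(s, U) = (19 + s)² (R(s, U) = ((s + 23) - 4)² = ((23 + s) - 4)² = (19 + s)²)
R(g, 137) - 1*(-640760) = (19 - 2229)² - 1*(-640760) = (-2210)² + 640760 = 4884100 + 640760 = 5524860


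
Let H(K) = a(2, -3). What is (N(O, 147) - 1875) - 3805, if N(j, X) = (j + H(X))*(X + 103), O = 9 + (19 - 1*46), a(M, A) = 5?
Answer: -8930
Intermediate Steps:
H(K) = 5
O = -18 (O = 9 + (19 - 46) = 9 - 27 = -18)
N(j, X) = (5 + j)*(103 + X) (N(j, X) = (j + 5)*(X + 103) = (5 + j)*(103 + X))
(N(O, 147) - 1875) - 3805 = ((515 + 5*147 + 103*(-18) + 147*(-18)) - 1875) - 3805 = ((515 + 735 - 1854 - 2646) - 1875) - 3805 = (-3250 - 1875) - 3805 = -5125 - 3805 = -8930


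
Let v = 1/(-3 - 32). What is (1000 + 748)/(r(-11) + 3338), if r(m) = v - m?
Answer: 30590/58607 ≈ 0.52195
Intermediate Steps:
v = -1/35 (v = 1/(-35) = -1/35 ≈ -0.028571)
r(m) = -1/35 - m
(1000 + 748)/(r(-11) + 3338) = (1000 + 748)/((-1/35 - 1*(-11)) + 3338) = 1748/((-1/35 + 11) + 3338) = 1748/(384/35 + 3338) = 1748/(117214/35) = 1748*(35/117214) = 30590/58607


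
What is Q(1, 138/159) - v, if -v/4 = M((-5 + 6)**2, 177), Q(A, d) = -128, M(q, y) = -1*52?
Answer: -336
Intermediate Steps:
M(q, y) = -52
v = 208 (v = -4*(-52) = 208)
Q(1, 138/159) - v = -128 - 1*208 = -128 - 208 = -336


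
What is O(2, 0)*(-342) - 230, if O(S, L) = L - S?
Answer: 454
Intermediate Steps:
O(2, 0)*(-342) - 230 = (0 - 1*2)*(-342) - 230 = (0 - 2)*(-342) - 230 = -2*(-342) - 230 = 684 - 230 = 454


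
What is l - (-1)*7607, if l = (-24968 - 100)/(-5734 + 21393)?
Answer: 119092945/15659 ≈ 7605.4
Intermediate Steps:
l = -25068/15659 ≈ -1.6009
l - (-1)*7607 = -25068/15659 - (-1)*7607 = -25068/15659 - 1*(-7607) = -25068/15659 + 7607 = 119092945/15659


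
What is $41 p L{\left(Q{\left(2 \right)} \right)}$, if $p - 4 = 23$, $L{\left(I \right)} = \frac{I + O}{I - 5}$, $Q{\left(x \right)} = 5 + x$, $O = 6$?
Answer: $\frac{14391}{2} \approx 7195.5$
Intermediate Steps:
$L{\left(I \right)} = \frac{6 + I}{-5 + I}$ ($L{\left(I \right)} = \frac{I + 6}{I - 5} = \frac{6 + I}{-5 + I}$)
$p = 27$ ($p = 4 + 23 = 27$)
$41 p L{\left(Q{\left(2 \right)} \right)} = 41 \cdot 27 \frac{6 + \left(5 + 2\right)}{-5 + \left(5 + 2\right)} = 1107 \frac{6 + 7}{-5 + 7} = 1107 \cdot \frac{1}{2} \cdot 13 = 1107 \cdot \frac{13}{2} = \frac{14391}{2}$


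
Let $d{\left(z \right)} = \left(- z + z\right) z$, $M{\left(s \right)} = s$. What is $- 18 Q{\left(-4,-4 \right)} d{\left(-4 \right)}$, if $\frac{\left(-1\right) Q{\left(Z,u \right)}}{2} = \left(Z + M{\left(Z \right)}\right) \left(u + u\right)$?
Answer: $0$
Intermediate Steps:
$Q{\left(Z,u \right)} = - 8 Z u$ ($Q{\left(Z,u \right)} = - 2 \left(Z + Z\right) \left(u + u\right) = - 2 \cdot 2 Z 2 u = - 2 \cdot 4 Z u = - 8 Z u$)
$d{\left(z \right)} = 0$ ($d{\left(z \right)} = 0 z = 0$)
$- 18 Q{\left(-4,-4 \right)} d{\left(-4 \right)} = - 18 \left(\left(-8\right) \left(-4\right) \left(-4\right)\right) 0 = \left(-18\right) \left(-128\right) 0 = 2304 \cdot 0 = 0$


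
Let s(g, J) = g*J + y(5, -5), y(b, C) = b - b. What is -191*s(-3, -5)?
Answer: -2865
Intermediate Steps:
y(b, C) = 0
s(g, J) = J*g (s(g, J) = g*J + 0 = J*g + 0 = J*g)
-191*s(-3, -5) = -(-955)*(-3) = -191*15 = -2865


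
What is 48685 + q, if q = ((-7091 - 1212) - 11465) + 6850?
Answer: 35767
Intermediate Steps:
q = -12918 (q = (-8303 - 11465) + 6850 = -19768 + 6850 = -12918)
48685 + q = 48685 - 12918 = 35767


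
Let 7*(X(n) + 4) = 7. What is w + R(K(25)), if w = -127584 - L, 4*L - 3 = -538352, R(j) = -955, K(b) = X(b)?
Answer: 24193/4 ≈ 6048.3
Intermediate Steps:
X(n) = -3 (X(n) = -4 + (1/7)*7 = -4 + 1 = -3)
K(b) = -3
L = -538349/4 (L = 3/4 + (1/4)*(-538352) = 3/4 - 134588 = -538349/4 ≈ -1.3459e+5)
w = 28013/4 (w = -127584 - 1*(-538349/4) = -127584 + 538349/4 = 28013/4 ≈ 7003.3)
w + R(K(25)) = 28013/4 - 955 = 24193/4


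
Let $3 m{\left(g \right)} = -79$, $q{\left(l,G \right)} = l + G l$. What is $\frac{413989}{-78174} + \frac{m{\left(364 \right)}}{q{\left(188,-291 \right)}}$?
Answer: $- \frac{11284310849}{2131023240} \approx -5.2953$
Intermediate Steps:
$m{\left(g \right)} = - \frac{79}{3}$ ($m{\left(g \right)} = \frac{1}{3} \left(-79\right) = - \frac{79}{3}$)
$\frac{413989}{-78174} + \frac{m{\left(364 \right)}}{q{\left(188,-291 \right)}} = \frac{413989}{-78174} - \frac{79}{3 \cdot 188 \left(1 - 291\right)} = 413989 \left(- \frac{1}{78174}\right) - \frac{79}{3 \cdot 188 \left(-290\right)} = - \frac{413989}{78174} - \frac{79}{3 \left(-54520\right)} = - \frac{413989}{78174} - - \frac{79}{163560} = - \frac{413989}{78174} + \frac{79}{163560} = - \frac{11284310849}{2131023240}$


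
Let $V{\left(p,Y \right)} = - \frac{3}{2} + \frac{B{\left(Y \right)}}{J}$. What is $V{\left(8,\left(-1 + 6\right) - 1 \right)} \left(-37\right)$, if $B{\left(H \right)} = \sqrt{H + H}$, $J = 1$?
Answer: $\frac{111}{2} - 74 \sqrt{2} \approx -49.152$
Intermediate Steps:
$B{\left(H \right)} = \sqrt{2} \sqrt{H}$ ($B{\left(H \right)} = \sqrt{2 H} = \sqrt{2} \sqrt{H}$)
$V{\left(p,Y \right)} = - \frac{3}{2} + \sqrt{2} \sqrt{Y}$ ($V{\left(p,Y \right)} = - \frac{3}{2} + \frac{\sqrt{2} \sqrt{Y}}{1} = \left(-3\right) \frac{1}{2} + \sqrt{2} \sqrt{Y} 1 = - \frac{3}{2} + \sqrt{2} \sqrt{Y}$)
$V{\left(8,\left(-1 + 6\right) - 1 \right)} \left(-37\right) = \left(- \frac{3}{2} + \sqrt{2} \sqrt{\left(-1 + 6\right) - 1}\right) \left(-37\right) = \left(- \frac{3}{2} + \sqrt{2} \sqrt{5 - 1}\right) \left(-37\right) = \left(- \frac{3}{2} + \sqrt{2} \sqrt{4}\right) \left(-37\right) = \left(- \frac{3}{2} + \sqrt{2} \cdot 2\right) \left(-37\right) = \left(- \frac{3}{2} + 2 \sqrt{2}\right) \left(-37\right) = \frac{111}{2} - 74 \sqrt{2}$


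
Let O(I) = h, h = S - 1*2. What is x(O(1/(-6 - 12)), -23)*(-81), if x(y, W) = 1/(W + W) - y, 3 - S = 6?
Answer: -18549/46 ≈ -403.24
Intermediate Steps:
S = -3 (S = 3 - 1*6 = 3 - 6 = -3)
h = -5 (h = -3 - 1*2 = -3 - 2 = -5)
O(I) = -5
x(y, W) = 1/(2*W) - y
x(O(1/(-6 - 12)), -23)*(-81) = ((½)/(-23) - 1*(-5))*(-81) = ((½)*(-1/23) + 5)*(-81) = (-1/46 + 5)*(-81) = (229/46)*(-81) = -18549/46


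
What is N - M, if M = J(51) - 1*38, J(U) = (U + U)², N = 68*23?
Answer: -8802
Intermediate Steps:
N = 1564
J(U) = 4*U² (J(U) = (2*U)² = 4*U²)
M = 10366 (M = 4*51² - 1*38 = 4*2601 - 38 = 10404 - 38 = 10366)
N - M = 1564 - 1*10366 = 1564 - 10366 = -8802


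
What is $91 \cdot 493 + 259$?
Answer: $45122$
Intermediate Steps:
$91 \cdot 493 + 259 = 44863 + 259 = 45122$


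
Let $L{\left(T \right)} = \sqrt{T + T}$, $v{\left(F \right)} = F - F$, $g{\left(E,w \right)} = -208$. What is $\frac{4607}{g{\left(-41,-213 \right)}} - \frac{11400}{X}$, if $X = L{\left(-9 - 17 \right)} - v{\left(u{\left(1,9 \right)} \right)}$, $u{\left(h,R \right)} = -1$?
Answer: $- \frac{4607}{208} + \frac{5700 i \sqrt{13}}{13} \approx -22.149 + 1580.9 i$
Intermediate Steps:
$v{\left(F \right)} = 0$
$L{\left(T \right)} = \sqrt{2} \sqrt{T}$ ($L{\left(T \right)} = \sqrt{2 T} = \sqrt{2} \sqrt{T}$)
$X = 2 i \sqrt{13}$ ($X = \sqrt{2} \sqrt{-9 - 17} - 0 = \sqrt{2} \sqrt{-26} + 0 = \sqrt{2} i \sqrt{26} + 0 = 2 i \sqrt{13} + 0 = 2 i \sqrt{13} \approx 7.2111 i$)
$\frac{4607}{g{\left(-41,-213 \right)}} - \frac{11400}{X} = \frac{4607}{-208} - \frac{11400}{2 i \sqrt{13}} = 4607 \left(- \frac{1}{208}\right) - 11400 \left(- \frac{i \sqrt{13}}{26}\right) = - \frac{4607}{208} + \frac{5700 i \sqrt{13}}{13}$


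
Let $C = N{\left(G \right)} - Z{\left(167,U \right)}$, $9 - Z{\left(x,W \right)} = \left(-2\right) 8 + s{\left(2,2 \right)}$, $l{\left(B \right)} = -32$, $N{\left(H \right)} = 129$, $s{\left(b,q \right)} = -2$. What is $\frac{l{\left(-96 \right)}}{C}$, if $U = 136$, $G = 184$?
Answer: $- \frac{16}{51} \approx -0.31373$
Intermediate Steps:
$Z{\left(x,W \right)} = 27$ ($Z{\left(x,W \right)} = 9 - \left(\left(-2\right) 8 - 2\right) = 9 - \left(-16 - 2\right) = 9 - -18 = 9 + 18 = 27$)
$C = 102$ ($C = 129 - 27 = 102$)
$\frac{l{\left(-96 \right)}}{C} = - \frac{32}{102} = \left(-32\right) \frac{1}{102} = - \frac{16}{51}$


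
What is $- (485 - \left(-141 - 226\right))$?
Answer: $-852$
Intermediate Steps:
$- (485 - \left(-141 - 226\right)) = - (485 - -367) = - (485 + 367) = \left(-1\right) 852 = -852$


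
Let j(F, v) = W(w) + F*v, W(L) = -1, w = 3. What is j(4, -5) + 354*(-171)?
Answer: -60555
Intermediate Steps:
j(F, v) = -1 + F*v
j(4, -5) + 354*(-171) = (-1 + 4*(-5)) + 354*(-171) = (-1 - 20) - 60534 = -21 - 60534 = -60555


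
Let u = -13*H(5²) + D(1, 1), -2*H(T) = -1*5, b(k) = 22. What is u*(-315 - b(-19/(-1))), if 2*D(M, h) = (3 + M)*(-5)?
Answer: 28645/2 ≈ 14323.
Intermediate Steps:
H(T) = 5/2 (H(T) = -(-1)*5/2 = -½*(-5) = 5/2)
D(M, h) = -15/2 - 5*M/2 (D(M, h) = ((3 + M)*(-5))/2 = (-15 - 5*M)/2 = -15/2 - 5*M/2)
u = -85/2 (u = -13*5/2 + (-15/2 - 5/2*1) = -65/2 + (-15/2 - 5/2) = -65/2 - 10 = -85/2 ≈ -42.500)
u*(-315 - b(-19/(-1))) = -85*(-315 - 1*22)/2 = -85*(-315 - 22)/2 = -85/2*(-337) = 28645/2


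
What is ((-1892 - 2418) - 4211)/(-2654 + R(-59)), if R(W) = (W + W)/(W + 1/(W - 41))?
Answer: 50282421/15649454 ≈ 3.2130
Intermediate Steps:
R(W) = 2*W/(W + 1/(-41 + W)) (R(W) = (2*W)/(W + 1/(-41 + W)) = 2*W/(W + 1/(-41 + W)))
((-1892 - 2418) - 4211)/(-2654 + R(-59)) = ((-1892 - 2418) - 4211)/(-2654 + 2*(-59)*(-41 - 59)/(1 + (-59)² - 41*(-59))) = (-4310 - 4211)/(-2654 + 2*(-59)*(-100)/(1 + 3481 + 2419)) = -8521/(-2654 + 2*(-59)*(-100)/5901) = -8521/(-2654 + 2*(-59)*(1/5901)*(-100)) = -8521/(-2654 + 11800/5901) = -8521/(-15649454/5901) = -8521*(-5901/15649454) = 50282421/15649454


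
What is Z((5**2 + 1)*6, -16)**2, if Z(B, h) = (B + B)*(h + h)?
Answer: 99680256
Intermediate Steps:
Z(B, h) = 4*B*h (Z(B, h) = (2*B)*(2*h) = 4*B*h)
Z((5**2 + 1)*6, -16)**2 = (4*((5**2 + 1)*6)*(-16))**2 = (4*((25 + 1)*6)*(-16))**2 = (4*(26*6)*(-16))**2 = (4*156*(-16))**2 = (-9984)**2 = 99680256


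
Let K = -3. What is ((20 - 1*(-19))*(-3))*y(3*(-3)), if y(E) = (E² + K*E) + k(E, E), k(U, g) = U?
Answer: -11583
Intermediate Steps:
y(E) = E² - 2*E (y(E) = (E² - 3*E) + E = E² - 2*E)
((20 - 1*(-19))*(-3))*y(3*(-3)) = ((20 - 1*(-19))*(-3))*((3*(-3))*(-2 + 3*(-3))) = ((20 + 19)*(-3))*(-9*(-2 - 9)) = (39*(-3))*(-9*(-11)) = -117*99 = -11583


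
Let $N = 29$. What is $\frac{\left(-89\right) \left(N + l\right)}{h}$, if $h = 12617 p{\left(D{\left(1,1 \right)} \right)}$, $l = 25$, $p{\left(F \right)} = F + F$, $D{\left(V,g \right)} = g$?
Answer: $- \frac{2403}{12617} \approx -0.19046$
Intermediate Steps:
$p{\left(F \right)} = 2 F$
$h = 25234$ ($h = 12617 \cdot 2 \cdot 1 = 12617 \cdot 2 = 25234$)
$\frac{\left(-89\right) \left(N + l\right)}{h} = \frac{\left(-89\right) \left(29 + 25\right)}{25234} = \left(-89\right) 54 \cdot \frac{1}{25234} = \left(-4806\right) \frac{1}{25234} = - \frac{2403}{12617}$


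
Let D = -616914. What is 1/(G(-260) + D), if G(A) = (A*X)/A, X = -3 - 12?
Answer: -1/616929 ≈ -1.6209e-6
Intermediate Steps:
X = -15
G(A) = -15 (G(A) = (A*(-15))/A = (-15*A)/A = -15)
1/(G(-260) + D) = 1/(-15 - 616914) = 1/(-616929) = -1/616929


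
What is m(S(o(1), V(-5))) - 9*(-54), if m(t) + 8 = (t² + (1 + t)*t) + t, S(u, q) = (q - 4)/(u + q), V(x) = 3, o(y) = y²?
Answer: 3821/8 ≈ 477.63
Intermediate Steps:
S(u, q) = (-4 + q)/(q + u)
m(t) = -8 + t + t² + t*(1 + t) (m(t) = -8 + ((t² + (1 + t)*t) + t) = -8 + ((t² + t*(1 + t)) + t) = -8 + (t + t² + t*(1 + t)) = -8 + t + t² + t*(1 + t))
m(S(o(1), V(-5))) - 9*(-54) = (-8 + 2*((-4 + 3)/(3 + 1²)) + 2*((-4 + 3)/(3 + 1²))²) - 9*(-54) = (-8 + 2*(-1/(3 + 1)) + 2*(-1/(3 + 1))²) + 486 = (-8 + 2*(-1/4) + 2*(-1/4)²) + 486 = (-8 + 2*((¼)*(-1)) + 2*((¼)*(-1))²) + 486 = (-8 + 2*(-¼) + 2*(-¼)²) + 486 = (-8 - ½ + 2*(1/16)) + 486 = (-8 - ½ + ⅛) + 486 = -67/8 + 486 = 3821/8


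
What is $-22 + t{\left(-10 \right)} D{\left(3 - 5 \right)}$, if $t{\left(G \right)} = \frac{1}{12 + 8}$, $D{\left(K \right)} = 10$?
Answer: $- \frac{43}{2} \approx -21.5$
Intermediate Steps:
$t{\left(G \right)} = \frac{1}{20}$
$-22 + t{\left(-10 \right)} D{\left(3 - 5 \right)} = -22 + \frac{1}{20} \cdot 10 = -22 + \frac{1}{2} = - \frac{43}{2}$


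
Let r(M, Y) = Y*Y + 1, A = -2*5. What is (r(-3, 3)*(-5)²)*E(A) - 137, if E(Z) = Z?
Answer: -2637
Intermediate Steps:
A = -10
r(M, Y) = 1 + Y² (r(M, Y) = Y² + 1 = 1 + Y²)
(r(-3, 3)*(-5)²)*E(A) - 137 = ((1 + 3²)*(-5)²)*(-10) - 137 = ((1 + 9)*25)*(-10) - 137 = (10*25)*(-10) - 137 = 250*(-10) - 137 = -2500 - 137 = -2637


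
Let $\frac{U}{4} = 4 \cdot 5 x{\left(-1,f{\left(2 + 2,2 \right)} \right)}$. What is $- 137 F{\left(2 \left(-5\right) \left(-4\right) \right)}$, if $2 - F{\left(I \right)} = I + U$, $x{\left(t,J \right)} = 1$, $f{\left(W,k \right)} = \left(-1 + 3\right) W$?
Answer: $16166$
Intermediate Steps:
$f{\left(W,k \right)} = 2 W$
$U = 80$ ($U = 4 \cdot 4 \cdot 5 \cdot 1 = 4 \cdot 20 \cdot 1 = 4 \cdot 20 = 80$)
$F{\left(I \right)} = -78 - I$ ($F{\left(I \right)} = 2 - \left(I + 80\right) = 2 - \left(80 + I\right) = -78 - I$)
$- 137 F{\left(2 \left(-5\right) \left(-4\right) \right)} = - 137 \left(-78 - 2 \left(-5\right) \left(-4\right)\right) = - 137 \left(-78 - \left(-10\right) \left(-4\right)\right) = - 137 \left(-78 - 40\right) = \left(-137\right) \left(-118\right) = 16166$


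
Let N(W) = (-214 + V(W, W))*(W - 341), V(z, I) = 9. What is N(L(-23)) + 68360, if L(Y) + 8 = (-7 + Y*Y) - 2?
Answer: 33305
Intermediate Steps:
L(Y) = -17 + Y² (L(Y) = -8 + ((-7 + Y*Y) - 2) = -8 + ((-7 + Y²) - 2) = -8 + (-9 + Y²) = -17 + Y²)
N(W) = 69905 - 205*W (N(W) = (-214 + 9)*(W - 341) = -205*(-341 + W) = 69905 - 205*W)
N(L(-23)) + 68360 = (69905 - 205*(-17 + (-23)²)) + 68360 = (69905 - 205*(-17 + 529)) + 68360 = (69905 - 205*512) + 68360 = (69905 - 104960) + 68360 = -35055 + 68360 = 33305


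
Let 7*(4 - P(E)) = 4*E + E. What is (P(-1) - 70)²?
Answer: 208849/49 ≈ 4262.2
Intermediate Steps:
P(E) = 4 - 5*E/7 (P(E) = 4 - (4*E + E)/7 = 4 - 5*E/7)
(P(-1) - 70)² = ((4 - 5/7*(-1)) - 70)² = ((4 + 5/7) - 70)² = (33/7 - 70)² = (-457/7)² = 208849/49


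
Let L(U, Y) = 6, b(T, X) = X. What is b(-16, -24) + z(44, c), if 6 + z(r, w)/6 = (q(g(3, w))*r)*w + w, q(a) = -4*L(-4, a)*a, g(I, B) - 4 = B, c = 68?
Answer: -31020708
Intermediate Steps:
g(I, B) = 4 + B
q(a) = -24*a
z(r, w) = -36 + 6*w + 6*r*w*(-96 - 24*w) (z(r, w) = -36 + 6*(((-24*(4 + w))*r)*w + w) = -36 + 6*(((-96 - 24*w)*r)*w + w) = -36 + 6*((r*(-96 - 24*w))*w + w) = -36 + 6*(r*w*(-96 - 24*w) + w) = -36 + 6*(w + r*w*(-96 - 24*w)) = -36 + (6*w + 6*r*w*(-96 - 24*w)) = -36 + 6*w + 6*r*w*(-96 - 24*w))
b(-16, -24) + z(44, c) = -24 + (-36 + 6*68 - 144*44*68*(4 + 68)) = -24 + (-36 + 408 - 144*44*68*72) = -24 + (-36 + 408 - 31021056) = -24 - 31020684 = -31020708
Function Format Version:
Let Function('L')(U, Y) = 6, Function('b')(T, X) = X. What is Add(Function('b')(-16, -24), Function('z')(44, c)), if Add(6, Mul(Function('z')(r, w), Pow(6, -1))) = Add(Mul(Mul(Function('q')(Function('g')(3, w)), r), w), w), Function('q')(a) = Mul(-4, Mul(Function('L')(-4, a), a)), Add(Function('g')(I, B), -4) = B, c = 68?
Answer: -31020708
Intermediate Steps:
Function('g')(I, B) = Add(4, B)
Function('q')(a) = Mul(-24, a) (Function('q')(a) = Mul(-4, Mul(6, a)) = Mul(-24, a))
Function('z')(r, w) = Add(-36, Mul(6, w), Mul(6, r, w, Add(-96, Mul(-24, w)))) (Function('z')(r, w) = Add(-36, Mul(6, Add(Mul(Mul(Mul(-24, Add(4, w)), r), w), w))) = Add(-36, Mul(6, Add(Mul(Mul(Add(-96, Mul(-24, w)), r), w), w))) = Add(-36, Mul(6, Add(Mul(Mul(r, Add(-96, Mul(-24, w))), w), w))) = Add(-36, Mul(6, Add(Mul(r, w, Add(-96, Mul(-24, w))), w))) = Add(-36, Mul(6, Add(w, Mul(r, w, Add(-96, Mul(-24, w)))))) = Add(-36, Add(Mul(6, w), Mul(6, r, w, Add(-96, Mul(-24, w))))) = Add(-36, Mul(6, w), Mul(6, r, w, Add(-96, Mul(-24, w)))))
Add(Function('b')(-16, -24), Function('z')(44, c)) = Add(-24, Add(-36, Mul(6, 68), Mul(-144, 44, 68, Add(4, 68)))) = Add(-24, Add(-36, 408, Mul(-144, 44, 68, 72))) = Add(-24, Add(-36, 408, -31021056)) = Add(-24, -31020684) = -31020708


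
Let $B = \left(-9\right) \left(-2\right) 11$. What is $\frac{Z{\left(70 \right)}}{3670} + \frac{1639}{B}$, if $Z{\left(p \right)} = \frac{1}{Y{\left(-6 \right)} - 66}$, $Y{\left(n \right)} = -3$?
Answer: $\frac{3144271}{379845} \approx 8.2778$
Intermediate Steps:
$B = 198$ ($B = 18 \cdot 11 = 198$)
$Z{\left(p \right)} = - \frac{1}{69}$ ($Z{\left(p \right)} = \frac{1}{-3 - 66} = \frac{1}{-69} = - \frac{1}{69}$)
$\frac{Z{\left(70 \right)}}{3670} + \frac{1639}{B} = - \frac{1}{69 \cdot 3670} + \frac{1639}{198} = \left(- \frac{1}{69}\right) \frac{1}{3670} + 1639 \cdot \frac{1}{198} = - \frac{1}{253230} + \frac{149}{18} = \frac{3144271}{379845}$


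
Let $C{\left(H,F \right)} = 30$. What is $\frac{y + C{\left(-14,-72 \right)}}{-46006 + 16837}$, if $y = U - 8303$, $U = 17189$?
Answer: $- \frac{2972}{9723} \approx -0.30567$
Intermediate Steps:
$y = 8886$ ($y = 17189 - 8303 = 8886$)
$\frac{y + C{\left(-14,-72 \right)}}{-46006 + 16837} = \frac{8886 + 30}{-46006 + 16837} = \frac{8916}{-29169} = 8916 \left(- \frac{1}{29169}\right) = - \frac{2972}{9723}$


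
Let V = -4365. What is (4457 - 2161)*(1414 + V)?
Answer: -6775496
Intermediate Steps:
(4457 - 2161)*(1414 + V) = (4457 - 2161)*(1414 - 4365) = 2296*(-2951) = -6775496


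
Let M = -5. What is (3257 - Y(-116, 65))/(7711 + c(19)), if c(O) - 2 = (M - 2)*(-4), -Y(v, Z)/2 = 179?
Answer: 3615/7741 ≈ 0.46699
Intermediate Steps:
Y(v, Z) = -358 (Y(v, Z) = -2*179 = -358)
c(O) = 30 (c(O) = 2 + (-5 - 2)*(-4) = 2 - 7*(-4) = 2 + 28 = 30)
(3257 - Y(-116, 65))/(7711 + c(19)) = (3257 - 1*(-358))/(7711 + 30) = (3257 + 358)/7741 = 3615*(1/7741) = 3615/7741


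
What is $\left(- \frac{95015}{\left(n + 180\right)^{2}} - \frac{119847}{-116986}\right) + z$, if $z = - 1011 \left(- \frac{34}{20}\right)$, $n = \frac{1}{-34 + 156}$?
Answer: $\frac{242156341127019073}{141051634899265} \approx 1716.8$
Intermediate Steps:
$n = \frac{1}{122} \approx 0.0081967$
$z = \frac{17187}{10}$ ($z = - 1011 \left(\left(-34\right) \frac{1}{20}\right) = \left(-1011\right) \left(- \frac{17}{10}\right) = \frac{17187}{10} \approx 1718.7$)
$\left(- \frac{95015}{\left(n + 180\right)^{2}} - \frac{119847}{-116986}\right) + z = \left(- \frac{95015}{\left(\frac{1}{122} + 180\right)^{2}} - \frac{119847}{-116986}\right) + \frac{17187}{10} = \left(- \frac{95015}{\left(\frac{21961}{122}\right)^{2}} - - \frac{119847}{116986}\right) + \frac{17187}{10} = \left(- \frac{95015}{\frac{482285521}{14884}} + \frac{119847}{116986}\right) + \frac{17187}{10} = \left(\left(-95015\right) \frac{14884}{482285521} + \frac{119847}{116986}\right) + \frac{17187}{10} = \left(- \frac{1414203260}{482285521} + \frac{119847}{116986}\right) + \frac{17187}{10} = - \frac{107641509739073}{56420653959706} + \frac{17187}{10} = \frac{242156341127019073}{141051634899265}$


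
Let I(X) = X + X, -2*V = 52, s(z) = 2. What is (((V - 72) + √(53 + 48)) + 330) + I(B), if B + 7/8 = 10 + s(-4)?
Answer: 1017/4 + √101 ≈ 264.30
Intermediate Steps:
V = -26 (V = -½*52 = -26)
B = 89/8 (B = -7/8 + (10 + 2) = -7/8 + 12 = 89/8 ≈ 11.125)
I(X) = 2*X
(((V - 72) + √(53 + 48)) + 330) + I(B) = (((-26 - 72) + √(53 + 48)) + 330) + 2*(89/8) = ((-98 + √101) + 330) + 89/4 = (232 + √101) + 89/4 = 1017/4 + √101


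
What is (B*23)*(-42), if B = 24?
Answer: -23184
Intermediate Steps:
(B*23)*(-42) = (24*23)*(-42) = 552*(-42) = -23184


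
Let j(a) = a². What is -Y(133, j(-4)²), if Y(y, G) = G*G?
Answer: -65536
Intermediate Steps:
Y(y, G) = G²
-Y(133, j(-4)²) = -(((-4)²)²)² = -(16²)² = -1*256² = -1*65536 = -65536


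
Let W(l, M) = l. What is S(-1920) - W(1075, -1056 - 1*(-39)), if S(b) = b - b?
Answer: -1075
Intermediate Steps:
S(b) = 0
S(-1920) - W(1075, -1056 - 1*(-39)) = 0 - 1*1075 = 0 - 1075 = -1075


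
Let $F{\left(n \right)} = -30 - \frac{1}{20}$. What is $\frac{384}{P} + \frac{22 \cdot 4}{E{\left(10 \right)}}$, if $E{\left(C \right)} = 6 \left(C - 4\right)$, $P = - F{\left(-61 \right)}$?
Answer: $\frac{82342}{5409} \approx 15.223$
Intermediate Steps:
$F{\left(n \right)} = - \frac{601}{20}$ ($F{\left(n \right)} = -30 - \frac{1}{20} = - \frac{601}{20}$)
$P = \frac{601}{20}$ ($P = \left(-1\right) \left(- \frac{601}{20}\right) = \frac{601}{20} \approx 30.05$)
$E{\left(C \right)} = -24 + 6 C$ ($E{\left(C \right)} = 6 \left(-4 + C\right) = -24 + 6 C$)
$\frac{384}{P} + \frac{22 \cdot 4}{E{\left(10 \right)}} = \frac{384}{\frac{601}{20}} + \frac{22 \cdot 4}{-24 + 6 \cdot 10} = 384 \cdot \frac{20}{601} + \frac{88}{-24 + 60} = \frac{7680}{601} + \frac{88}{36} = \frac{7680}{601} + 88 \cdot \frac{1}{36} = \frac{7680}{601} + \frac{22}{9} = \frac{82342}{5409}$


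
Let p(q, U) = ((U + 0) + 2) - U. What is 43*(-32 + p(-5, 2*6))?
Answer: -1290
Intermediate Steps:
p(q, U) = 2 (p(q, U) = (U + 2) - U = (2 + U) - U = 2)
43*(-32 + p(-5, 2*6)) = 43*(-32 + 2) = 43*(-30) = -1290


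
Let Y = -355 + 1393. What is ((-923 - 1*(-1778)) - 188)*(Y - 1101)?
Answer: -42021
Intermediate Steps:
Y = 1038
((-923 - 1*(-1778)) - 188)*(Y - 1101) = ((-923 - 1*(-1778)) - 188)*(1038 - 1101) = ((-923 + 1778) - 188)*(-63) = (855 - 188)*(-63) = 667*(-63) = -42021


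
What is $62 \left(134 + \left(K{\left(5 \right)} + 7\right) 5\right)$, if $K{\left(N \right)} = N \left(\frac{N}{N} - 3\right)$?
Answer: $7378$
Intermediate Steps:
$K{\left(N \right)} = - 2 N$ ($K{\left(N \right)} = N \left(1 - 3\right) = N \left(-2\right) = - 2 N$)
$62 \left(134 + \left(K{\left(5 \right)} + 7\right) 5\right) = 62 \left(134 + \left(\left(-2\right) 5 + 7\right) 5\right) = 62 \left(134 + \left(-10 + 7\right) 5\right) = 62 \left(134 - 15\right) = 62 \cdot 119 = 7378$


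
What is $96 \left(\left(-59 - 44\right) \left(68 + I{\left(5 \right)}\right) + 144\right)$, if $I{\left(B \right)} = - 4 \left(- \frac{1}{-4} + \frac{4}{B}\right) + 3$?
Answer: $- \frac{3233472}{5} \approx -6.4669 \cdot 10^{5}$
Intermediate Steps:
$I{\left(B \right)} = 2 - \frac{16}{B}$ ($I{\left(B \right)} = - 4 \left(\left(-1\right) \left(- \frac{1}{4}\right) + \frac{4}{B}\right) + 3 = - 4 \left(\frac{1}{4} + \frac{4}{B}\right) + 3 = \left(-1 - \frac{16}{B}\right) + 3 = 2 - \frac{16}{B}$)
$96 \left(\left(-59 - 44\right) \left(68 + I{\left(5 \right)}\right) + 144\right) = 96 \left(\left(-59 - 44\right) \left(68 + \left(2 - \frac{16}{5}\right)\right) + 144\right) = 96 \left(- 103 \left(68 + \left(2 - \frac{16}{5}\right)\right) + 144\right) = 96 \left(- 103 \left(68 - \frac{6}{5}\right) + 144\right) = 96 \left(\left(-103\right) \frac{334}{5} + 144\right) = 96 \left(- \frac{34402}{5} + 144\right) = 96 \left(- \frac{33682}{5}\right) = - \frac{3233472}{5}$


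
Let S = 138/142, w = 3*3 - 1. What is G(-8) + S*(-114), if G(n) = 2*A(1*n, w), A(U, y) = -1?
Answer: -8008/71 ≈ -112.79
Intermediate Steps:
w = 8 (w = 9 - 1 = 8)
G(n) = -2 (G(n) = 2*(-1) = -2)
S = 69/71 (S = 138*(1/142) = 69/71 ≈ 0.97183)
G(-8) + S*(-114) = -2 + (69/71)*(-114) = -2 - 7866/71 = -8008/71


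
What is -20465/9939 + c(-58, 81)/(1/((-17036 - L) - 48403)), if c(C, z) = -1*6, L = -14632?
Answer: 3029804173/9939 ≈ 3.0484e+5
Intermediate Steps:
c(C, z) = -6
-20465/9939 + c(-58, 81)/(1/((-17036 - L) - 48403)) = -20465/9939 - (-392634 + 87792) = -20465*1/9939 - 6/(1/((-17036 + 14632) - 48403)) = -20465/9939 - 6/(1/(-2404 - 48403)) = -20465/9939 - 6/(1/(-50807)) = -20465/9939 - 6/(-1/50807) = -20465/9939 - 6*(-50807) = -20465/9939 + 304842 = 3029804173/9939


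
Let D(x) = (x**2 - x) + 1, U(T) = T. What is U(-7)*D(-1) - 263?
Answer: -284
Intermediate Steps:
D(x) = 1 + x**2 - x
U(-7)*D(-1) - 263 = -7*(1 + (-1)**2 - 1*(-1)) - 263 = -7*(1 + 1 + 1) - 263 = -7*3 - 263 = -21 - 263 = -284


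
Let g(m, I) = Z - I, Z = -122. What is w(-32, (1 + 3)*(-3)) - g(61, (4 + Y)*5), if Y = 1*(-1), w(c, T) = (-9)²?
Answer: 218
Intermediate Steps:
w(c, T) = 81
Y = -1
g(m, I) = -122 - I
w(-32, (1 + 3)*(-3)) - g(61, (4 + Y)*5) = 81 - (-122 - (4 - 1)*5) = 81 - (-122 - 3*5) = 81 - (-122 - 1*15) = 81 - (-122 - 15) = 81 - 1*(-137) = 81 + 137 = 218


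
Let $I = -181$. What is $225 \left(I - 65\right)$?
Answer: $-55350$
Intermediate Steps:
$225 \left(I - 65\right) = 225 \left(-181 - 65\right) = 225 \left(-246\right) = -55350$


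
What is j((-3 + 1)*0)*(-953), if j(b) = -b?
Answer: 0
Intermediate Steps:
j((-3 + 1)*0)*(-953) = -(-3 + 1)*0*(-953) = -(-2)*0*(-953) = -1*0*(-953) = 0*(-953) = 0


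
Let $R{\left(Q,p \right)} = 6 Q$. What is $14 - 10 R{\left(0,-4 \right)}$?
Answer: $14$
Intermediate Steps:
$14 - 10 R{\left(0,-4 \right)} = 14 - 10 \cdot 6 \cdot 0 = 14 - 0 = 14 + 0 = 14$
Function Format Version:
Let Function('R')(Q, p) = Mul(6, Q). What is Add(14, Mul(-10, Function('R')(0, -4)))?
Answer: 14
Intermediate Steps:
Add(14, Mul(-10, Function('R')(0, -4))) = Add(14, Mul(-10, Mul(6, 0))) = Add(14, Mul(-10, 0)) = Add(14, 0) = 14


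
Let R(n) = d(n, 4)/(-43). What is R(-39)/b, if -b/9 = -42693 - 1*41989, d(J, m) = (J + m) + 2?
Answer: 11/10923978 ≈ 1.0070e-6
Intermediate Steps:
d(J, m) = 2 + J + m
b = 762138 (b = -9*(-42693 - 1*41989) = -9*(-42693 - 41989) = -9*(-84682) = 762138)
R(n) = -6/43 - n/43 (R(n) = (2 + n + 4)/(-43) = (6 + n)*(-1/43) = -6/43 - n/43)
R(-39)/b = (-6/43 - 1/43*(-39))/762138 = (-6/43 + 39/43)*(1/762138) = (33/43)*(1/762138) = 11/10923978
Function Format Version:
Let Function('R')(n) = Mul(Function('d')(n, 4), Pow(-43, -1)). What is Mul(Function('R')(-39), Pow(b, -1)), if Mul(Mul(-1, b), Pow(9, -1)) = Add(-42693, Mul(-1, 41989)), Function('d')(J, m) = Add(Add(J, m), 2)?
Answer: Rational(11, 10923978) ≈ 1.0070e-6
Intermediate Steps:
Function('d')(J, m) = Add(2, J, m)
b = 762138 (b = Mul(-9, Add(-42693, Mul(-1, 41989))) = Mul(-9, Add(-42693, -41989)) = Mul(-9, -84682) = 762138)
Function('R')(n) = Add(Rational(-6, 43), Mul(Rational(-1, 43), n)) (Function('R')(n) = Mul(Add(2, n, 4), Pow(-43, -1)) = Mul(Add(6, n), Rational(-1, 43)) = Add(Rational(-6, 43), Mul(Rational(-1, 43), n)))
Mul(Function('R')(-39), Pow(b, -1)) = Mul(Add(Rational(-6, 43), Mul(Rational(-1, 43), -39)), Pow(762138, -1)) = Mul(Add(Rational(-6, 43), Rational(39, 43)), Rational(1, 762138)) = Mul(Rational(33, 43), Rational(1, 762138)) = Rational(11, 10923978)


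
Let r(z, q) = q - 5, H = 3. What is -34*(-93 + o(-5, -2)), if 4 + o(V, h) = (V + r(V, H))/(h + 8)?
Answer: 10013/3 ≈ 3337.7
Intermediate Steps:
r(z, q) = -5 + q
o(V, h) = -4 + (-2 + V)/(8 + h) (o(V, h) = -4 + (V + (-5 + 3))/(h + 8) = -4 + (V - 2)/(8 + h) = -4 + (-2 + V)/(8 + h))
-34*(-93 + o(-5, -2)) = -34*(-93 + (-34 - 5 - 4*(-2))/(8 - 2)) = -34*(-93 + (-34 - 5 + 8)/6) = -34*(-93 + (⅙)*(-31)) = -34*(-93 - 31/6) = -34*(-589/6) = 10013/3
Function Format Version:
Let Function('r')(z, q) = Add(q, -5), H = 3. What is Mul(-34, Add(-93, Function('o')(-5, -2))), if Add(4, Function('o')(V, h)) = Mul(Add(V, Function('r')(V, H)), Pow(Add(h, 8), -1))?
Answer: Rational(10013, 3) ≈ 3337.7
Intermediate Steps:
Function('r')(z, q) = Add(-5, q)
Function('o')(V, h) = Add(-4, Mul(Pow(Add(8, h), -1), Add(-2, V))) (Function('o')(V, h) = Add(-4, Mul(Add(V, Add(-5, 3)), Pow(Add(h, 8), -1))) = Add(-4, Mul(Add(V, -2), Pow(Add(8, h), -1))) = Add(-4, Mul(Add(-2, V), Pow(Add(8, h), -1))) = Add(-4, Mul(Pow(Add(8, h), -1), Add(-2, V))))
Mul(-34, Add(-93, Function('o')(-5, -2))) = Mul(-34, Add(-93, Mul(Pow(Add(8, -2), -1), Add(-34, -5, Mul(-4, -2))))) = Mul(-34, Add(-93, Mul(Pow(6, -1), Add(-34, -5, 8)))) = Mul(-34, Add(-93, Mul(Rational(1, 6), -31))) = Mul(-34, Add(-93, Rational(-31, 6))) = Mul(-34, Rational(-589, 6)) = Rational(10013, 3)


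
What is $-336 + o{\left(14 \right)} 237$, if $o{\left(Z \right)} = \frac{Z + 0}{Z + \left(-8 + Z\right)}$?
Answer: $- \frac{1701}{10} \approx -170.1$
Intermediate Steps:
$o{\left(Z \right)} = \frac{Z}{-8 + 2 Z}$
$-336 + o{\left(14 \right)} 237 = -336 + \frac{1}{2} \cdot 14 \frac{1}{-4 + 14} \cdot 237 = -336 + \frac{1}{2} \cdot 14 \cdot \frac{1}{10} \cdot 237 = -336 + \frac{7}{10} \cdot 237 = -336 + \frac{1659}{10} = - \frac{1701}{10}$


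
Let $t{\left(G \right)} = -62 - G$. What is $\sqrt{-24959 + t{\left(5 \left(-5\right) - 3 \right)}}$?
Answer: $3 i \sqrt{2777} \approx 158.09 i$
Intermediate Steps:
$\sqrt{-24959 + t{\left(5 \left(-5\right) - 3 \right)}} = \sqrt{-24959 - \left(59 - 25\right)} = \sqrt{-24959 - 34} = \sqrt{-24993} = 3 i \sqrt{2777}$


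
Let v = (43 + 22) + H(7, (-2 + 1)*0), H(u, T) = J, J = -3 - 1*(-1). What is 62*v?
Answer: 3906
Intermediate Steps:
J = -2 (J = -3 + 1 = -2)
H(u, T) = -2
v = 63 (v = (43 + 22) - 2 = 65 - 2 = 63)
62*v = 62*63 = 3906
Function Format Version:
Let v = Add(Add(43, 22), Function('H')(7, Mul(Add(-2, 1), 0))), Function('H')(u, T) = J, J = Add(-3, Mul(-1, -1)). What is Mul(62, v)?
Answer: 3906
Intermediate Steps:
J = -2 (J = Add(-3, 1) = -2)
Function('H')(u, T) = -2
v = 63 (v = Add(Add(43, 22), -2) = Add(65, -2) = 63)
Mul(62, v) = Mul(62, 63) = 3906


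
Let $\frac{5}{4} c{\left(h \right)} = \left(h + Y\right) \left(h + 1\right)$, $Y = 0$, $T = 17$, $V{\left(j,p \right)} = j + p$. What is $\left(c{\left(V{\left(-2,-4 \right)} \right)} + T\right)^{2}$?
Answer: $1681$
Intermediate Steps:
$c{\left(h \right)} = \frac{4 h \left(1 + h\right)}{5}$ ($c{\left(h \right)} = \frac{4 \left(h + 0\right) \left(h + 1\right)}{5} = \frac{4 h \left(1 + h\right)}{5}$)
$\left(c{\left(V{\left(-2,-4 \right)} \right)} + T\right)^{2} = \left(\frac{4 \left(-2 - 4\right) \left(1 - 6\right)}{5} + 17\right)^{2} = \left(\frac{4}{5} \left(-6\right) \left(1 - 6\right) + 17\right)^{2} = \left(\frac{4}{5} \left(-6\right) \left(-5\right) + 17\right)^{2} = \left(24 + 17\right)^{2} = 41^{2} = 1681$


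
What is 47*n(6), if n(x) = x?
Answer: 282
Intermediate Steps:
47*n(6) = 47*6 = 282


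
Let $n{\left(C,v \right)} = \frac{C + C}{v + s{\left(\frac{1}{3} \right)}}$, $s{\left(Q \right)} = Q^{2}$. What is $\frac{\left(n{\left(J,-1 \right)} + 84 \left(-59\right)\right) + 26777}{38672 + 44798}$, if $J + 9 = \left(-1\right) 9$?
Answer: $\frac{43723}{166940} \approx 0.26191$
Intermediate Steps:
$J = -18$ ($J = -9 - 9 = -18$)
$n{\left(C,v \right)} = \frac{2 C}{\frac{1}{9} + v}$ ($n{\left(C,v \right)} = \frac{C + C}{v + \left(\frac{1}{3}\right)^{2}} = \frac{2 C}{v + \left(\frac{1}{3}\right)^{2}} = \frac{2 C}{v + \frac{1}{9}} = \frac{2 C}{\frac{1}{9} + v}$)
$\frac{\left(n{\left(J,-1 \right)} + 84 \left(-59\right)\right) + 26777}{38672 + 44798} = \frac{\left(18 \left(-18\right) \frac{1}{1 + 9 \left(-1\right)} + 84 \left(-59\right)\right) + 26777}{38672 + 44798} = \frac{\left(18 \left(-18\right) \frac{1}{1 - 9} - 4956\right) + 26777}{83470} = \left(\left(18 \left(-18\right) \frac{1}{-8} - 4956\right) + 26777\right) \frac{1}{83470} = \left(\left(18 \left(-18\right) \left(- \frac{1}{8}\right) - 4956\right) + 26777\right) \frac{1}{83470} = \left(\left(\frac{81}{2} - 4956\right) + 26777\right) \frac{1}{83470} = \left(- \frac{9831}{2} + 26777\right) \frac{1}{83470} = \frac{43723}{2} \cdot \frac{1}{83470} = \frac{43723}{166940}$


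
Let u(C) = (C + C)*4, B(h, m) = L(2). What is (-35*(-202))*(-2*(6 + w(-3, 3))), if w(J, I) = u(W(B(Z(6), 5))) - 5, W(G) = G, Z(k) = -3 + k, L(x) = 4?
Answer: -466620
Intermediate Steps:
B(h, m) = 4
u(C) = 8*C (u(C) = (2*C)*4 = 8*C)
w(J, I) = 27 (w(J, I) = 8*4 - 5 = 32 - 5 = 27)
(-35*(-202))*(-2*(6 + w(-3, 3))) = (-35*(-202))*(-2*(6 + 27)) = 7070*(-2*33) = 7070*(-66) = -466620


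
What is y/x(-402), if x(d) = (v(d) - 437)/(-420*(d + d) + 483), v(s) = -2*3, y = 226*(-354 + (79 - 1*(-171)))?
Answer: 7948183152/443 ≈ 1.7942e+7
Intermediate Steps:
y = -23504 (y = 226*(-354 + (79 + 171)) = 226*(-354 + 250) = 226*(-104) = -23504)
v(s) = -6
x(d) = -443/(483 - 840*d) (x(d) = (-6 - 437)/(-420*(d + d) + 483) = -443/(-840*d + 483) = -443/(483 - 840*d))
y/x(-402) = -23504/(443/(21*(-23 + 40*(-402)))) = -23504/(443/(21*(-23 - 16080))) = -23504/((443/21)/(-16103)) = -23504/((443/21)*(-1/16103)) = -23504/(-443/338163) = -23504*(-338163/443) = 7948183152/443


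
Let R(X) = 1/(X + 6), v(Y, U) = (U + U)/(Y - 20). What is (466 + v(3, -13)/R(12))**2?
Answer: 70392100/289 ≈ 2.4357e+5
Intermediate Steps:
v(Y, U) = 2*U/(-20 + Y) (v(Y, U) = (2*U)/(-20 + Y) = 2*U/(-20 + Y))
R(X) = 1/(6 + X)
(466 + v(3, -13)/R(12))**2 = (466 + (2*(-13)/(-20 + 3))/(1/(6 + 12)))**2 = (466 + (2*(-13)/(-17))/(1/18))**2 = (466 + (2*(-13)*(-1/17))/(1/18))**2 = (466 + (26/17)*18)**2 = (466 + 468/17)**2 = (8390/17)**2 = 70392100/289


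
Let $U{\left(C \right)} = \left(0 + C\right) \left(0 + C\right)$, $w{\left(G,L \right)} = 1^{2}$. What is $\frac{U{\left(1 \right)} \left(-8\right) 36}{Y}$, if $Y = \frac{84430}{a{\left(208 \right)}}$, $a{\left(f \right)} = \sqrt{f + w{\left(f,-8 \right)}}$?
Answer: $- \frac{144 \sqrt{209}}{42215} \approx -0.049314$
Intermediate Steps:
$w{\left(G,L \right)} = 1$
$a{\left(f \right)} = \sqrt{1 + f}$ ($a{\left(f \right)} = \sqrt{f + 1} = \sqrt{1 + f}$)
$U{\left(C \right)} = C^{2}$ ($U{\left(C \right)} = C C = C^{2}$)
$Y = \frac{84430 \sqrt{209}}{209}$ ($Y = \frac{84430}{\sqrt{1 + 208}} = \frac{84430}{\sqrt{209}} = 84430 \frac{\sqrt{209}}{209} = \frac{84430 \sqrt{209}}{209} \approx 5840.1$)
$\frac{U{\left(1 \right)} \left(-8\right) 36}{Y} = \frac{1^{2} \left(-8\right) 36}{\frac{84430}{209} \sqrt{209}} = 1 \left(-8\right) 36 \frac{\sqrt{209}}{84430} = \left(-8\right) 36 \frac{\sqrt{209}}{84430} = - 288 \frac{\sqrt{209}}{84430} = - \frac{144 \sqrt{209}}{42215}$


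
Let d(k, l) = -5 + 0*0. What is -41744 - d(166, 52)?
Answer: -41739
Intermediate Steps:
d(k, l) = -5 (d(k, l) = -5 + 0 = -5)
-41744 - d(166, 52) = -41744 - 1*(-5) = -41744 + 5 = -41739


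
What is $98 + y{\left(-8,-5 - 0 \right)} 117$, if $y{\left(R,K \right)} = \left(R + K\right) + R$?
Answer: $-2359$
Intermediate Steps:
$y{\left(R,K \right)} = K + 2 R$ ($y{\left(R,K \right)} = \left(K + R\right) + R = K + 2 R$)
$98 + y{\left(-8,-5 - 0 \right)} 117 = 98 + \left(\left(-5 - 0\right) + 2 \left(-8\right)\right) 117 = 98 + \left(\left(-5 + 0\right) - 16\right) 117 = 98 + \left(-5 - 16\right) 117 = 98 - 2457 = -2359$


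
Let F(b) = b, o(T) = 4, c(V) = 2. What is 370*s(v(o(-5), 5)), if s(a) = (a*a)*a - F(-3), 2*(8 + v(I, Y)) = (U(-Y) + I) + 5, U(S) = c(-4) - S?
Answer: 1110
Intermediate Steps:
U(S) = 2 - S
v(I, Y) = -9/2 + I/2 + Y/2 (v(I, Y) = -8 + (((2 - (-1)*Y) + I) + 5)/2 = -8 + (((2 + Y) + I) + 5)/2 = -8 + ((2 + I + Y) + 5)/2 = -8 + (7 + I + Y)/2 = -8 + (7/2 + I/2 + Y/2) = -9/2 + I/2 + Y/2)
s(a) = 3 + a³ (s(a) = (a*a)*a - 1*(-3) = a²*a + 3 = a³ + 3 = 3 + a³)
370*s(v(o(-5), 5)) = 370*(3 + (-9/2 + (½)*4 + (½)*5)³) = 370*(3 + (-9/2 + 2 + 5/2)³) = 370*(3 + 0³) = 370*(3 + 0) = 370*3 = 1110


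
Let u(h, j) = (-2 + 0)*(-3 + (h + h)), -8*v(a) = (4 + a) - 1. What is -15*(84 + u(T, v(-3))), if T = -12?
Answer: -2070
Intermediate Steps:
v(a) = -3/8 - a/8 (v(a) = -((4 + a) - 1)/8 = -(3 + a)/8 = -3/8 - a/8)
u(h, j) = 6 - 4*h (u(h, j) = -2*(-3 + 2*h) = 6 - 4*h)
-15*(84 + u(T, v(-3))) = -15*(84 + (6 - 4*(-12))) = -15*(84 + (6 + 48)) = -15*(84 + 54) = -15*138 = -2070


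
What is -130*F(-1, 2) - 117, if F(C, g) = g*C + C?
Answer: 273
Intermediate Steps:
F(C, g) = C + C*g (F(C, g) = C*g + C = C + C*g)
-130*F(-1, 2) - 117 = -(-130)*(1 + 2) - 117 = -(-130)*3 - 117 = -130*(-3) - 117 = 390 - 117 = 273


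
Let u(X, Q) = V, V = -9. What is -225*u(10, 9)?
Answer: 2025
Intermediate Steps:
u(X, Q) = -9
-225*u(10, 9) = -225*(-9) = 2025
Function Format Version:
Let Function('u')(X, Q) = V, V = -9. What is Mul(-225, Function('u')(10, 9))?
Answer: 2025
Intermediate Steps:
Function('u')(X, Q) = -9
Mul(-225, Function('u')(10, 9)) = Mul(-225, -9) = 2025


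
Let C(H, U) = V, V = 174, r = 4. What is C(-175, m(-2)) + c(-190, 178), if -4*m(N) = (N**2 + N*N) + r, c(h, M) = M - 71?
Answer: 281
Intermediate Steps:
c(h, M) = -71 + M
m(N) = -1 - N**2/2 (m(N) = -((N**2 + N*N) + 4)/4 = -((N**2 + N**2) + 4)/4 = -(2*N**2 + 4)/4 = -(4 + 2*N**2)/4 = -1 - N**2/2)
C(H, U) = 174
C(-175, m(-2)) + c(-190, 178) = 174 + (-71 + 178) = 174 + 107 = 281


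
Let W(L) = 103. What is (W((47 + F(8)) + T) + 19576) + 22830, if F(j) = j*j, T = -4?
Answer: 42509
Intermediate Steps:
F(j) = j²
(W((47 + F(8)) + T) + 19576) + 22830 = (103 + 19576) + 22830 = 19679 + 22830 = 42509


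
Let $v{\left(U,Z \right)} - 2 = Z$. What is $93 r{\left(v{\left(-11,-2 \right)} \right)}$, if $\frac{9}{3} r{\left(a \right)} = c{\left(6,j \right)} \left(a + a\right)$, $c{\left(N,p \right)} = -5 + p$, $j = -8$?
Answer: $0$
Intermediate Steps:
$v{\left(U,Z \right)} = 2 + Z$
$r{\left(a \right)} = - \frac{26 a}{3}$ ($r{\left(a \right)} = \frac{\left(-5 - 8\right) \left(a + a\right)}{3} = \frac{\left(-13\right) 2 a}{3} = \frac{\left(-26\right) a}{3} = - \frac{26 a}{3}$)
$93 r{\left(v{\left(-11,-2 \right)} \right)} = 93 \left(- \frac{26 \left(2 - 2\right)}{3}\right) = 93 \left(\left(- \frac{26}{3}\right) 0\right) = 93 \cdot 0 = 0$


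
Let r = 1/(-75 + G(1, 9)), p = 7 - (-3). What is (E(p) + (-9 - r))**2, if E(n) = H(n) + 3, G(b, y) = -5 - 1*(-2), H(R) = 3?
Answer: 54289/6084 ≈ 8.9232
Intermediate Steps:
p = 10 (p = 7 - 1*(-3) = 7 + 3 = 10)
G(b, y) = -3 (G(b, y) = -5 + 2 = -3)
E(n) = 6 (E(n) = 3 + 3 = 6)
r = -1/78 (r = 1/(-75 - 3) = 1/(-78) = -1/78 ≈ -0.012821)
(E(p) + (-9 - r))**2 = (6 + (-9 - 1*(-1/78)))**2 = (6 + (-9 + 1/78))**2 = (6 - 701/78)**2 = (-233/78)**2 = 54289/6084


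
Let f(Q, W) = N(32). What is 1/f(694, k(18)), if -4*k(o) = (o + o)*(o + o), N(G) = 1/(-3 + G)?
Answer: 29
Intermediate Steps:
k(o) = -o**2 (k(o) = -(o + o)*(o + o)/4 = -2*o*2*o/4 = -o**2)
f(Q, W) = 1/29 (f(Q, W) = 1/(-3 + 32) = 1/29)
1/f(694, k(18)) = 1/(1/29) = 29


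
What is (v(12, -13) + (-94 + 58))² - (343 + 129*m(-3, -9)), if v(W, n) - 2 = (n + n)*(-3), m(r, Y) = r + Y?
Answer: 3141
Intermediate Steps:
m(r, Y) = Y + r
v(W, n) = 2 - 6*n (v(W, n) = 2 + (n + n)*(-3) = 2 + (2*n)*(-3) = 2 - 6*n)
(v(12, -13) + (-94 + 58))² - (343 + 129*m(-3, -9)) = ((2 - 6*(-13)) + (-94 + 58))² - (343 + 129*(-9 - 3)) = ((2 + 78) - 36)² - (343 + 129*(-12)) = (80 - 36)² - (343 - 1548) = 44² - 1*(-1205) = 1936 + 1205 = 3141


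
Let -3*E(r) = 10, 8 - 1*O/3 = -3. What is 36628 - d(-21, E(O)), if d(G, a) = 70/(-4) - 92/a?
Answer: 366179/10 ≈ 36618.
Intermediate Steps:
O = 33 (O = 24 - 3*(-3) = 24 + 9 = 33)
E(r) = -10/3 (E(r) = -⅓*10 = -10/3)
d(G, a) = -35/2 - 92/a (d(G, a) = 70*(-¼) - 92/a = -35/2 - 92/a)
36628 - d(-21, E(O)) = 36628 - (-35/2 - 92/(-10/3)) = 36628 - (-35/2 - 92*(-3/10)) = 36628 - (-35/2 + 138/5) = 36628 - 1*101/10 = 36628 - 101/10 = 366179/10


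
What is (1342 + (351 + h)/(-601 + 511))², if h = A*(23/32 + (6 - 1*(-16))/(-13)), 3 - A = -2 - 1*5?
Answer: 7747721941729/4326400 ≈ 1.7908e+6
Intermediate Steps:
A = 10 (A = 3 - (-2 - 1*5) = 3 - (-2 - 5) = 3 - 1*(-7) = 3 + 7 = 10)
h = -2025/208 (h = 10*(23/32 + (6 - 1*(-16))/(-13)) = 10*(23*(1/32) + (6 + 16)*(-1/13)) = 10*(23/32 + 22*(-1/13)) = 10*(23/32 - 22/13) = 10*(-405/416) = -2025/208 ≈ -9.7356)
(1342 + (351 + h)/(-601 + 511))² = (1342 + (351 - 2025/208)/(-601 + 511))² = (1342 + (70983/208)/(-90))² = (1342 + (70983/208)*(-1/90))² = (1342 - 7887/2080)² = (2783473/2080)² = 7747721941729/4326400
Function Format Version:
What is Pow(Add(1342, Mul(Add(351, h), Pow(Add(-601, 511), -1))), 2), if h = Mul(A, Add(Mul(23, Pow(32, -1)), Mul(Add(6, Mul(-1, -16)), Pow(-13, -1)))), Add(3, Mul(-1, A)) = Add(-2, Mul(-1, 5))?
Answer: Rational(7747721941729, 4326400) ≈ 1.7908e+6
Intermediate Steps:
A = 10 (A = Add(3, Mul(-1, Add(-2, Mul(-1, 5)))) = Add(3, Mul(-1, Add(-2, -5))) = Add(3, Mul(-1, -7)) = Add(3, 7) = 10)
h = Rational(-2025, 208) (h = Mul(10, Add(Mul(23, Pow(32, -1)), Mul(Add(6, Mul(-1, -16)), Pow(-13, -1)))) = Mul(10, Add(Mul(23, Rational(1, 32)), Mul(Add(6, 16), Rational(-1, 13)))) = Mul(10, Add(Rational(23, 32), Mul(22, Rational(-1, 13)))) = Mul(10, Add(Rational(23, 32), Rational(-22, 13))) = Mul(10, Rational(-405, 416)) = Rational(-2025, 208) ≈ -9.7356)
Pow(Add(1342, Mul(Add(351, h), Pow(Add(-601, 511), -1))), 2) = Pow(Add(1342, Mul(Add(351, Rational(-2025, 208)), Pow(Add(-601, 511), -1))), 2) = Pow(Add(1342, Mul(Rational(70983, 208), Pow(-90, -1))), 2) = Pow(Add(1342, Mul(Rational(70983, 208), Rational(-1, 90))), 2) = Pow(Add(1342, Rational(-7887, 2080)), 2) = Pow(Rational(2783473, 2080), 2) = Rational(7747721941729, 4326400)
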